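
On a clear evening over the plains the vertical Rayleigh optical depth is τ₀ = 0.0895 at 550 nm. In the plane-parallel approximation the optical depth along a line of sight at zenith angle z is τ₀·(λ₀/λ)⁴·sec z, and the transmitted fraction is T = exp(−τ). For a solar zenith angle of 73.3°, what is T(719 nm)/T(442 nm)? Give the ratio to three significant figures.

1.90

Airmass: sec 73.3° = 3.4799.
τ(719 nm) = 0.0895 × (550/719)⁴ × 3.4799 = 0.0895 × 0.3424 × 3.4799 = 0.1066.
τ(442 nm) = 0.0895 × (550/442)⁴ × 3.4799 = 0.0895 × 2.3975 × 3.4799 = 0.7467.
T(719)/T(442) = exp(τ_B − τ_A) = exp(0.6401) = 1.8966.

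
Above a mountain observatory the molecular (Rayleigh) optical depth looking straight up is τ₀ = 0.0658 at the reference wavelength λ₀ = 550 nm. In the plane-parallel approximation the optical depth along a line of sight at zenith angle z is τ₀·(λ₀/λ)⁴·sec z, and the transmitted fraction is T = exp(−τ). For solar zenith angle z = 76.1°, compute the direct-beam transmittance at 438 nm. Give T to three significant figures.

0.506

sec 76.1° = 4.1627.
τ = 0.0658 × (550/438)⁴ × 4.1627 = 0.0658 × 2.4863 × 4.1627 = 0.6810.
T = exp(−0.6810) = 0.5061.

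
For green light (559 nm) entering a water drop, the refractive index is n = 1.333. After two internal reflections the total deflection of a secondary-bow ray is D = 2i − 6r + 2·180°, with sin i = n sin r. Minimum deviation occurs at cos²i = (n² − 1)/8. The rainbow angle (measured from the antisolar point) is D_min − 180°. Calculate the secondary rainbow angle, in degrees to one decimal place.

cos²i = (1.77689 − 1)/8 = 0.09711; i = arccos(0.31163) = 71.843°.
sin r = sin 71.843°/1.333 = 0.71283; r = 45.466°.
D_min = 2·71.843° − 6·45.466° + 360° = 230.891°.
Rainbow angle = D_min − 180° = 50.891°.

50.9°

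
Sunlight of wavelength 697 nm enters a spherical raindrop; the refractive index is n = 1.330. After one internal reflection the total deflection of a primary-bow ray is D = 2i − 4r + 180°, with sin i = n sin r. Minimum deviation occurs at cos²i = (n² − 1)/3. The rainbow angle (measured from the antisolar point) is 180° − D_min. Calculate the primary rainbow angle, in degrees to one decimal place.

cos²i = (1.76890 − 1)/3 = 0.25630; i = arccos(0.50626) = 59.585°.
sin r = sin 59.585°/1.330 = 0.64841; r = 40.422°.
D_min = 2·59.585° − 4·40.422° + 180° = 137.484°.
Rainbow angle = 180° − D_min = 42.516°.

42.5°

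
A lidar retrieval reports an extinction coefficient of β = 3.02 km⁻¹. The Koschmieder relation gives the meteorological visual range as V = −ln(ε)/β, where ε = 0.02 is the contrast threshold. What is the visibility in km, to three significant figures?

V = −ln(0.02) / 3.02 = 3.912 / 3.02 = 1.2954 km.

1.30 km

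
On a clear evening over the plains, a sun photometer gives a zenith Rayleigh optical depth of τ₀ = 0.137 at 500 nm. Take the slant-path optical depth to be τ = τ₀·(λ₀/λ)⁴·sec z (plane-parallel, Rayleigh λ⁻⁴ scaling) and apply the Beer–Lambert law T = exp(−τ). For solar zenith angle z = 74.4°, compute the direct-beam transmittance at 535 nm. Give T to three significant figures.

sec 74.4° = 3.7186.
τ = 0.137 × (500/535)⁴ × 3.7186 = 0.137 × 0.7629 × 3.7186 = 0.3887.
T = exp(−0.3887) = 0.6780.

0.678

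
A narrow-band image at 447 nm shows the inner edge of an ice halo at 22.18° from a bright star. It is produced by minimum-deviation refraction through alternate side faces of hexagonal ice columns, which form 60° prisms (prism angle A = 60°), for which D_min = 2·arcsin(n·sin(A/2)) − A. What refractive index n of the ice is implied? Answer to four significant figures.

1.314

Rearranging: n = sin((D_min + A)/2) / sin(A/2).
(D_min + A)/2 = (22.18° + 60°)/2 = 41.090°.
n = sin 41.090° / sin 30° = 0.6572 / 0.5000 = 1.3145.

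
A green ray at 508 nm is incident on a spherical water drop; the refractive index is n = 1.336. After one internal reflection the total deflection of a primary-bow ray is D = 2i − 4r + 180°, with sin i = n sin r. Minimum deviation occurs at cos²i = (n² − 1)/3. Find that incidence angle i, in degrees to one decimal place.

cos²i = (1.336² − 1)/3 = (1.78490 − 1)/3 = 0.26163.
cos i = 0.51150, so i = 59.236°.

59.2°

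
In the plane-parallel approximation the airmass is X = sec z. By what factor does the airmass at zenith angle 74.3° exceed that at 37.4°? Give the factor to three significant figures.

X(74.3°)/X(37.4°) = sec 74.3° / sec 37.4° = cos 37.4° / cos 74.3° = 0.7944/0.2706 = 2.9357.

2.94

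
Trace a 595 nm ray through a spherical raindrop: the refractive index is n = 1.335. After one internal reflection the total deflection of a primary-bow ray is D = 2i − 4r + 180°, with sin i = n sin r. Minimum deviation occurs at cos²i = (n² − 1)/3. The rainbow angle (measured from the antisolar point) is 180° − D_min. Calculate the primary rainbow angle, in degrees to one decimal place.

41.8°

cos²i = (1.78222 − 1)/3 = 0.26074; i = arccos(0.51063) = 59.294°.
sin r = sin 59.294°/1.335 = 0.64405; r = 40.094°.
D_min = 2·59.294° − 4·40.094° + 180° = 138.212°.
Rainbow angle = 180° − D_min = 41.788°.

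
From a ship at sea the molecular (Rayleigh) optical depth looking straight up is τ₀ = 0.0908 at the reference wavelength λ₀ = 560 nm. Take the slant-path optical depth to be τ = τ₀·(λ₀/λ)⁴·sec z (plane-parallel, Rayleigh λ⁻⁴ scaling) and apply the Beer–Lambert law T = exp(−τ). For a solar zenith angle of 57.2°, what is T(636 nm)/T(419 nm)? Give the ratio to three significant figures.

1.54

Airmass: sec 57.2° = 1.8460.
τ(636 nm) = 0.0908 × (560/636)⁴ × 1.8460 = 0.0908 × 0.6011 × 1.8460 = 0.1007.
τ(419 nm) = 0.0908 × (560/419)⁴ × 1.8460 = 0.0908 × 3.1908 × 1.8460 = 0.5348.
T(636)/T(419) = exp(τ_B − τ_A) = exp(0.4341) = 1.5435.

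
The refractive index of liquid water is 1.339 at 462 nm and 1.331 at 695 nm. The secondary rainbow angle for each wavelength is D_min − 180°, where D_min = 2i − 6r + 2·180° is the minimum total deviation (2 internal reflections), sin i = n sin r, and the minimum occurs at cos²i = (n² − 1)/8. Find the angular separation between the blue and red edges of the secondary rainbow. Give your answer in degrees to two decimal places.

2.09°

At 462 nm (n = 1.339): cos²i = 0.09912 → i = 71.650°, r = 45.141°, D_min = 232.451°, rainbow angle = 52.451°.
At 695 nm (n = 1.331): cos²i = 0.09645 → i = 71.907°, r = 45.575°, D_min = 230.365°, rainbow angle = 50.365°.
Angular width = |52.451° − 50.365°| = 2.086°.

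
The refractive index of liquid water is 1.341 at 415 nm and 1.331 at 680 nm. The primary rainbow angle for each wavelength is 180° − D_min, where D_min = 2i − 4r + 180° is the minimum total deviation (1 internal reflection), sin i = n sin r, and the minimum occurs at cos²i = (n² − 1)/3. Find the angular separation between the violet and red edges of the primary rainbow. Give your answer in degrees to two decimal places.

At 415 nm (n = 1.341): cos²i = 0.26609 → i = 58.946°, r = 39.705°, D_min = 139.071°, rainbow angle = 40.929°.
At 680 nm (n = 1.331): cos²i = 0.25719 → i = 59.527°, r = 40.356°, D_min = 137.630°, rainbow angle = 42.370°.
Angular width = |40.929° − 42.370°| = 1.441°.

1.44°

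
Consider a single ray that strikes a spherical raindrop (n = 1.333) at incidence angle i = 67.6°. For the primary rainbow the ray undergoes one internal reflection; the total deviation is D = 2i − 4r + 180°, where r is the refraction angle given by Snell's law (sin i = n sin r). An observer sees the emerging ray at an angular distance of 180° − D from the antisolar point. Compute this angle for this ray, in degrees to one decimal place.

sin r = sin 67.6° / 1.333 = 0.9245/1.333 = 0.6936; r = 43.91°.
D = 2·67.6° − 4·43.91° + 180° = 135.20° − 175.66° + 180° = 139.54°.
Angle from antisolar point = 180° − D = 40.46°.

40.5°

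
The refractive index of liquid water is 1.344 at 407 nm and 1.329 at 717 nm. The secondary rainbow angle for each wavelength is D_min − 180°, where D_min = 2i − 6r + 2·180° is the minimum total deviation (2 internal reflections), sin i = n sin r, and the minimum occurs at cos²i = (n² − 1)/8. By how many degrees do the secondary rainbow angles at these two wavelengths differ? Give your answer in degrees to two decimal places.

3.90°

At 407 nm (n = 1.344): cos²i = 0.10079 → i = 71.490°, r = 44.874°, D_min = 233.733°, rainbow angle = 53.733°.
At 717 nm (n = 1.329): cos²i = 0.09578 → i = 71.972°, r = 45.685°, D_min = 229.837°, rainbow angle = 49.837°.
Angular width = |53.733° − 49.837°| = 3.896°.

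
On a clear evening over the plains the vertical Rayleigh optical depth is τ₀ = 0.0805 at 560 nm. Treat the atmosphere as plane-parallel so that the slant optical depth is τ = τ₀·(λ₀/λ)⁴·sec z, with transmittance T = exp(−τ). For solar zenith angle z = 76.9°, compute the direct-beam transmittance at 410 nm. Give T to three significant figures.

0.291

sec 76.9° = 4.4121.
τ = 0.0805 × (560/410)⁴ × 4.4121 = 0.0805 × 3.4803 × 4.4121 = 1.2361.
T = exp(−1.2361) = 0.2905.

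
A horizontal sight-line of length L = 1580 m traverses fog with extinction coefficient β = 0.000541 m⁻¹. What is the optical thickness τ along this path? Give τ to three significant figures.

0.855

τ = β·L = 0.000541 × 1580 = 0.8548.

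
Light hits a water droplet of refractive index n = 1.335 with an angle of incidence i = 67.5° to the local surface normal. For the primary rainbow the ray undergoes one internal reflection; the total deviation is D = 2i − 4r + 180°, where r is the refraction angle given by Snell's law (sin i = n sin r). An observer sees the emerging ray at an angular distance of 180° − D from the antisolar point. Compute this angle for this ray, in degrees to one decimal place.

40.2°

sin r = sin 67.5° / 1.335 = 0.9239/1.335 = 0.6920; r = 43.79°.
D = 2·67.5° − 4·43.79° + 180° = 135.00° − 175.17° + 180° = 139.83°.
Angle from antisolar point = 180° − D = 40.17°.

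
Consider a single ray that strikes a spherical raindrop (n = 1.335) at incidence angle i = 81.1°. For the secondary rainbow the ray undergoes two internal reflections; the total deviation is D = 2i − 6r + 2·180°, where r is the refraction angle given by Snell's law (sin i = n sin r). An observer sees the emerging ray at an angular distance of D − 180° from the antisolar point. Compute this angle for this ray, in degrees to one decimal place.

sin r = sin 81.1° / 1.335 = 0.9880/1.335 = 0.7400; r = 47.74°.
D = 2·81.1° − 6·47.74° + 2·180° = 162.20° − 286.41° + 360° = 235.79°.
Angle from antisolar point = D − 180° = 55.79°.

55.8°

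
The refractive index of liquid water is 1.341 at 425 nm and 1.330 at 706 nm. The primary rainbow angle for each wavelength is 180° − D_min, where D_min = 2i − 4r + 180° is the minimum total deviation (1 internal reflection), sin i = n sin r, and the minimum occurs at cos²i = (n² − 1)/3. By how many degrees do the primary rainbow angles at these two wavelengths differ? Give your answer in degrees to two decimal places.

1.59°

At 425 nm (n = 1.341): cos²i = 0.26609 → i = 58.946°, r = 39.705°, D_min = 139.071°, rainbow angle = 40.929°.
At 706 nm (n = 1.330): cos²i = 0.25630 → i = 59.585°, r = 40.422°, D_min = 137.484°, rainbow angle = 42.516°.
Angular width = |40.929° − 42.516°| = 1.588°.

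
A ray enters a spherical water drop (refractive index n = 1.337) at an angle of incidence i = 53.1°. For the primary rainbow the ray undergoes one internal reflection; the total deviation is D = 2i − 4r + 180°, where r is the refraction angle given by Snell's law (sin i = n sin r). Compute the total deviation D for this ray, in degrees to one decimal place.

139.3°

sin r = sin 53.1° / 1.337 = 0.7997/1.337 = 0.5981; r = 36.74°.
D = 2·53.1° − 4·36.74° + 180° = 106.20° − 146.94° + 180° = 139.26°.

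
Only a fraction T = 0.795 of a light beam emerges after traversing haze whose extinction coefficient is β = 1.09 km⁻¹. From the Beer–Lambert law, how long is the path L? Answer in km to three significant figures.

0.210 km

Beer–Lambert: T = exp(−βL) ⇒ L = −ln(T)/β = −ln(0.795)/1.09 = 0.2294/1.09 = 0.2105 km.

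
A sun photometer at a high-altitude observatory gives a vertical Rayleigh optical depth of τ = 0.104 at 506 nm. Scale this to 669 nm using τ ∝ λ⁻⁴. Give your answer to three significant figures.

τ(669 nm) = τ(506 nm) × (506/669)⁴ = 0.104 × (0.7564)⁴ = 0.104 × 0.3273 = 0.0340.

0.0340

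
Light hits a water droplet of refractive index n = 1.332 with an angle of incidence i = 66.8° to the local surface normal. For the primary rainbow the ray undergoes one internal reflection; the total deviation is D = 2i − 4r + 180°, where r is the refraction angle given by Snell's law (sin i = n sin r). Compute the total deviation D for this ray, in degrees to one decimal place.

139.1°

sin r = sin 66.8° / 1.332 = 0.9191/1.332 = 0.6900; r = 43.63°.
D = 2·66.8° − 4·43.63° + 180° = 133.60° − 174.53° + 180° = 139.07°.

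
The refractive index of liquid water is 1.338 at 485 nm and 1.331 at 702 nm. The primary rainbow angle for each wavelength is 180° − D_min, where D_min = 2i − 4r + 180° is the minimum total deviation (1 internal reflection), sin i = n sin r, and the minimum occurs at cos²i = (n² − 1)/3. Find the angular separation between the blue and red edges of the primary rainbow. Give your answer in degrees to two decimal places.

At 485 nm (n = 1.338): cos²i = 0.26341 → i = 59.120°, r = 39.899°, D_min = 138.643°, rainbow angle = 41.357°.
At 702 nm (n = 1.331): cos²i = 0.25719 → i = 59.527°, r = 40.356°, D_min = 137.630°, rainbow angle = 42.370°.
Angular width = |41.357° − 42.370°| = 1.013°.

1.01°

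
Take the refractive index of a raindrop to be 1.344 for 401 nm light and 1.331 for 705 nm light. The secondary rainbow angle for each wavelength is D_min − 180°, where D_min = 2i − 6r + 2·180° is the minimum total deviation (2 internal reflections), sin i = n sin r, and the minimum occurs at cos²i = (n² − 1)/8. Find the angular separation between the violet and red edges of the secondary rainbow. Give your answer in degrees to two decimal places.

At 401 nm (n = 1.344): cos²i = 0.10079 → i = 71.490°, r = 44.874°, D_min = 233.733°, rainbow angle = 53.733°.
At 705 nm (n = 1.331): cos²i = 0.09645 → i = 71.907°, r = 45.575°, D_min = 230.365°, rainbow angle = 50.365°.
Angular width = |53.733° − 50.365°| = 3.368°.

3.37°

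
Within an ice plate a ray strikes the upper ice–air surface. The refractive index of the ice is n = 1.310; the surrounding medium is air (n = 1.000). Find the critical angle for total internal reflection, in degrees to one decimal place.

sin θ_c = n_air / n = 1.000 / 1.310 = 0.7634.
θ_c = arcsin(0.7634) = 49.76°.

49.8°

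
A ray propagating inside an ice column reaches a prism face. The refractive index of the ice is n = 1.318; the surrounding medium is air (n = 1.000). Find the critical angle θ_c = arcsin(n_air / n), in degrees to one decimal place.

sin θ_c = n_air / n = 1.000 / 1.318 = 0.7587.
θ_c = arcsin(0.7587) = 49.35°.

49.4°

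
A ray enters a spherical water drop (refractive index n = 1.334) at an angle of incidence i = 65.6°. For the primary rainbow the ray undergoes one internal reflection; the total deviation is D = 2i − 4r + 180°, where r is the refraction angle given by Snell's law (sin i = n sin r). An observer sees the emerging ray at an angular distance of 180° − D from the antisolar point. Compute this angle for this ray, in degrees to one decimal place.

sin r = sin 65.6° / 1.334 = 0.9107/1.334 = 0.6827; r = 43.05°.
D = 2·65.6° − 4·43.05° + 180° = 131.20° − 172.21° + 180° = 138.99°.
Angle from antisolar point = 180° − D = 41.01°.

41.0°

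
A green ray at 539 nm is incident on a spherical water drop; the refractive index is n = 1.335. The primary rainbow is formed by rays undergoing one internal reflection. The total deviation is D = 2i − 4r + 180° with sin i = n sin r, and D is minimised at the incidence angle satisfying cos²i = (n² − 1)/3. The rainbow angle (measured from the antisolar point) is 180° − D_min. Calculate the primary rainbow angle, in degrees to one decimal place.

41.8°

cos²i = (1.78222 − 1)/3 = 0.26074; i = arccos(0.51063) = 59.294°.
sin r = sin 59.294°/1.335 = 0.64405; r = 40.094°.
D_min = 2·59.294° − 4·40.094° + 180° = 138.212°.
Rainbow angle = 180° − D_min = 41.788°.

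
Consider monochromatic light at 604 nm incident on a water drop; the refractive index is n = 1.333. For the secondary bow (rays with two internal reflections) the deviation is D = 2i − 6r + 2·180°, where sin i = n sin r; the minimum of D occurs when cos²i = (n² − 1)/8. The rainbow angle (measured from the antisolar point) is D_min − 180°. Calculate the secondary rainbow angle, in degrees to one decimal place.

cos²i = (1.77689 − 1)/8 = 0.09711; i = arccos(0.31163) = 71.843°.
sin r = sin 71.843°/1.333 = 0.71283; r = 45.466°.
D_min = 2·71.843° − 6·45.466° + 360° = 230.891°.
Rainbow angle = D_min − 180° = 50.891°.

50.9°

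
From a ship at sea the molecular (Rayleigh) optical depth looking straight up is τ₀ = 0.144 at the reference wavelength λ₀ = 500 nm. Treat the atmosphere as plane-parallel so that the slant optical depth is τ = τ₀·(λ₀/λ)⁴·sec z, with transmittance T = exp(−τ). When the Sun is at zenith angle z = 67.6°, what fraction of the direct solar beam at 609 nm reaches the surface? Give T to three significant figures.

0.842

sec 67.6° = 2.6242.
τ = 0.144 × (500/609)⁴ × 2.6242 = 0.144 × 0.4544 × 2.6242 = 0.1717.
T = exp(−0.1717) = 0.8422.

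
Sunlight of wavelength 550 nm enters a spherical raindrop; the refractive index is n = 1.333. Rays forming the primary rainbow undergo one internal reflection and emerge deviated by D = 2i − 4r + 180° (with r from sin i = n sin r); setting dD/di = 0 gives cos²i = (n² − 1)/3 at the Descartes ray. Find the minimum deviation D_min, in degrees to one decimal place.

137.9°

cos²i = (1.77689 − 1)/3 = 0.25896; i = arccos(0.50888) = 59.410°.
sin r = sin 59.410°/1.333 = 0.64579; r = 40.225°.
D_min = 2·59.410° − 4·40.225° + 180° = 137.922°.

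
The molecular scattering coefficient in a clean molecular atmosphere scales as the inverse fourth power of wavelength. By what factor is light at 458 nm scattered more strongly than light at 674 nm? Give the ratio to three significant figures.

Rayleigh scattering ∝ λ⁻⁴, so the ratio of coefficients is the inverse fourth power of the wavelength ratio.
σ(458)/σ(674) = (674/458)⁴ = (1.4716)⁴ = 4.69.

4.69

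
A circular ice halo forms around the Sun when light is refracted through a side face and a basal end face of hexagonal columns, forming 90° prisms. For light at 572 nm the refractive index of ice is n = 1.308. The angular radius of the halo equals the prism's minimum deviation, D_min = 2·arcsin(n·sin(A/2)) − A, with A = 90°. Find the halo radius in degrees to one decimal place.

n·sin(A/2) = 1.308 × sin 45° = 1.308 × 0.7071 = 0.9249.
D_min = 2·arcsin(0.9249) − 90° = 2 × 67.653° − 90° = 45.305°.

45.3°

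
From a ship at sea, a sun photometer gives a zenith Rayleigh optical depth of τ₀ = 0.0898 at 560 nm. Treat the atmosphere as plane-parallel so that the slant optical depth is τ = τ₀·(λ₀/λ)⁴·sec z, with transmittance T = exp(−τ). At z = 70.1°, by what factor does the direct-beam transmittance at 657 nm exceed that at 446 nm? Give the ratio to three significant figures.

1.68

Airmass: sec 70.1° = 2.9379.
τ(657 nm) = 0.0898 × (560/657)⁴ × 2.9379 = 0.0898 × 0.5278 × 2.9379 = 0.1393.
τ(446 nm) = 0.0898 × (560/446)⁴ × 2.9379 = 0.0898 × 2.4855 × 2.9379 = 0.6557.
T(657)/T(446) = exp(τ_B − τ_A) = exp(0.5165) = 1.6761.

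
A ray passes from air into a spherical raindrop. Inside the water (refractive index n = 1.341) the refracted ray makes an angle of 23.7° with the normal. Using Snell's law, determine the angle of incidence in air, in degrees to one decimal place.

Snell: sin θ_i = n · sin θ_r = 1.341 × sin 23.7° = 1.341 × 0.4019 = 0.5390.
θ_i = arcsin(0.5390) = 32.62°.

32.6°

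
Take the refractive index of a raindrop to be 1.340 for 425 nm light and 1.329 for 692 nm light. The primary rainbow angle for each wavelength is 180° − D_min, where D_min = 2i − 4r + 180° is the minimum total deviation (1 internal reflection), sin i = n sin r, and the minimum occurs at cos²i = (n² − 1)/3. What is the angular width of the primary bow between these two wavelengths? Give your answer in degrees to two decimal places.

At 425 nm (n = 1.340): cos²i = 0.26520 → i = 59.004°, r = 39.770°, D_min = 138.929°, rainbow angle = 41.071°.
At 692 nm (n = 1.329): cos²i = 0.25541 → i = 59.643°, r = 40.487°, D_min = 137.337°, rainbow angle = 42.663°.
Angular width = |41.071° − 42.663°| = 1.592°.

1.59°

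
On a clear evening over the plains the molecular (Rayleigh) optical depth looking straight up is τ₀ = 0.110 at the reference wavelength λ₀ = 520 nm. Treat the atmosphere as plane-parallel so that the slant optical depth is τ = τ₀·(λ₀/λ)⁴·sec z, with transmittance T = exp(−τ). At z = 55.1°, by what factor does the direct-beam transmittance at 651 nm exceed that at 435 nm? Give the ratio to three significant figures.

1.37

Airmass: sec 55.1° = 1.7478.
τ(651 nm) = 0.110 × (520/651)⁴ × 1.7478 = 0.110 × 0.4071 × 1.7478 = 0.0783.
τ(435 nm) = 0.110 × (520/435)⁴ × 1.7478 = 0.110 × 2.0420 × 1.7478 = 0.3926.
T(651)/T(435) = exp(τ_B − τ_A) = exp(0.3143) = 1.3693.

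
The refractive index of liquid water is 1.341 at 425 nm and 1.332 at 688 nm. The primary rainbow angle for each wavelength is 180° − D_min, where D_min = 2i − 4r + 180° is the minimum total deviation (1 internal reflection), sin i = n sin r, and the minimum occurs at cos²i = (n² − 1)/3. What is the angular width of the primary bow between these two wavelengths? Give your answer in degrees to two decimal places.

1.29°

At 425 nm (n = 1.341): cos²i = 0.26609 → i = 58.946°, r = 39.705°, D_min = 139.071°, rainbow angle = 40.929°.
At 688 nm (n = 1.332): cos²i = 0.25807 → i = 59.469°, r = 40.290°, D_min = 137.776°, rainbow angle = 42.224°.
Angular width = |40.929° − 42.224°| = 1.295°.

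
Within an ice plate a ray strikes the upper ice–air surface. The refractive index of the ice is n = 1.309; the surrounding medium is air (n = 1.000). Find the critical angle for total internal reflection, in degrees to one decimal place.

49.8°

sin θ_c = n_air / n = 1.000 / 1.309 = 0.7639.
θ_c = arcsin(0.7639) = 49.81°.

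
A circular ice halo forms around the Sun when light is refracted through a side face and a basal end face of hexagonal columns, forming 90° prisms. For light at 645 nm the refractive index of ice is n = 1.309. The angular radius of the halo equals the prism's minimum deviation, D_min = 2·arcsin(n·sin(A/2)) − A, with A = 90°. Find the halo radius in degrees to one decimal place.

n·sin(A/2) = 1.309 × sin 45° = 1.309 × 0.7071 = 0.9256.
D_min = 2·arcsin(0.9256) − 90° = 2 × 67.759° − 90° = 45.519°.

45.5°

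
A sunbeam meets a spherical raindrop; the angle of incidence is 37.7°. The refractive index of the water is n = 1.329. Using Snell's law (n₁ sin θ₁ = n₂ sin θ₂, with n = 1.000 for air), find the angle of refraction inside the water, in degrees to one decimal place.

27.4°

Snell: sin θ_r = sin θ_i / n = sin 37.7° / 1.329 = 0.6115 / 1.329 = 0.4601.
θ_r = arcsin(0.4601) = 27.40°.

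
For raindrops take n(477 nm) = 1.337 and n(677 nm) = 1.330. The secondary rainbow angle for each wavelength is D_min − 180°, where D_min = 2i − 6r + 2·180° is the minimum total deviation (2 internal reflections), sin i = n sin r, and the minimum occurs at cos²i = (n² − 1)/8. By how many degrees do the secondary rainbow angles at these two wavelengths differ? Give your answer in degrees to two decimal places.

At 477 nm (n = 1.337): cos²i = 0.09845 → i = 71.714°, r = 45.249°, D_min = 231.934°, rainbow angle = 51.934°.
At 677 nm (n = 1.330): cos²i = 0.09611 → i = 71.940°, r = 45.630°, D_min = 230.101°, rainbow angle = 50.101°.
Angular width = |51.934° − 50.101°| = 1.832°.

1.83°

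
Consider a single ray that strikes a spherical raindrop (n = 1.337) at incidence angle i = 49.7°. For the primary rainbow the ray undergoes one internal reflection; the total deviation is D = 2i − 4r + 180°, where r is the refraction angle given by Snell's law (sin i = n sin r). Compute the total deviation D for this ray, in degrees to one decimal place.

sin r = sin 49.7° / 1.337 = 0.7627/1.337 = 0.5704; r = 34.78°.
D = 2·49.7° − 4·34.78° + 180° = 99.40° − 139.12° + 180° = 140.28°.

140.3°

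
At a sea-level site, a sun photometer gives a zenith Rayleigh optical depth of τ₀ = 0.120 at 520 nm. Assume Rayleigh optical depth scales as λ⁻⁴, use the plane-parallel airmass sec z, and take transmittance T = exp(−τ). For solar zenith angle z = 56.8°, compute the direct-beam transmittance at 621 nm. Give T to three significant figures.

0.898

sec 56.8° = 1.8263.
τ = 0.120 × (520/621)⁴ × 1.8263 = 0.120 × 0.4916 × 1.8263 = 0.1077.
T = exp(−0.1077) = 0.8979.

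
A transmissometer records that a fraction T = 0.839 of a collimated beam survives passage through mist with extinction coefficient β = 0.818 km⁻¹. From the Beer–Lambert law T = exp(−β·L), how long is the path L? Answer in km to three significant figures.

Beer–Lambert: T = exp(−βL) ⇒ L = −ln(T)/β = −ln(0.839)/0.818 = 0.1755/0.818 = 0.2146 km.

0.215 km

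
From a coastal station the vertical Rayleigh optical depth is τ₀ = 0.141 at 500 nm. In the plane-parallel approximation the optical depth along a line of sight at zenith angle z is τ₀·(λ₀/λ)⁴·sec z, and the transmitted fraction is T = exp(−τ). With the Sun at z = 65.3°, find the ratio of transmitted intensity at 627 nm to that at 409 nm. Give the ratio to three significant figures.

1.85

Airmass: sec 65.3° = 2.3931.
τ(627 nm) = 0.141 × (500/627)⁴ × 2.3931 = 0.141 × 0.4044 × 2.3931 = 0.1365.
τ(409 nm) = 0.141 × (500/409)⁴ × 2.3931 = 0.141 × 2.2335 × 2.3931 = 0.7536.
T(627)/T(409) = exp(τ_B − τ_A) = exp(0.6172) = 1.8537.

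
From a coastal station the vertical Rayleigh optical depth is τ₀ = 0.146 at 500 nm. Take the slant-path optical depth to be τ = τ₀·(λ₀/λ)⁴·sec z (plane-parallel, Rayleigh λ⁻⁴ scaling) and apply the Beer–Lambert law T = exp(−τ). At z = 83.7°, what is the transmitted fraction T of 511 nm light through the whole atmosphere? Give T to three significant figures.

sec 83.7° = 9.1129.
τ = 0.146 × (500/511)⁴ × 9.1129 = 0.146 × 0.9166 × 9.1129 = 1.2196.
T = exp(−1.2196) = 0.2954.

0.295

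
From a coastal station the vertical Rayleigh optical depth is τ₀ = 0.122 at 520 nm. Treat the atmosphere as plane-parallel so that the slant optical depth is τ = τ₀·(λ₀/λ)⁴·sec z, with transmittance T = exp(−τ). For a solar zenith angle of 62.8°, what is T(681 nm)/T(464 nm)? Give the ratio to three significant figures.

1.39

Airmass: sec 62.8° = 2.1877.
τ(681 nm) = 0.122 × (520/681)⁴ × 2.1877 = 0.122 × 0.3400 × 2.1877 = 0.0907.
τ(464 nm) = 0.122 × (520/464)⁴ × 2.1877 = 0.122 × 1.5774 × 2.1877 = 0.4210.
T(681)/T(464) = exp(τ_B − τ_A) = exp(0.3303) = 1.3913.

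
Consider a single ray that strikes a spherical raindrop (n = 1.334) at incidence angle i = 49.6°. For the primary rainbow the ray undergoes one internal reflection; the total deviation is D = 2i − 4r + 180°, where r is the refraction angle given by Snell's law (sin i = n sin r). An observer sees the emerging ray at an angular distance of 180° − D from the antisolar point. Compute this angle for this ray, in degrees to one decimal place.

40.0°

sin r = sin 49.6° / 1.334 = 0.7615/1.334 = 0.5709; r = 34.81°.
D = 2·49.6° − 4·34.81° + 180° = 99.20° − 139.24° + 180° = 139.96°.
Angle from antisolar point = 180° − D = 40.04°.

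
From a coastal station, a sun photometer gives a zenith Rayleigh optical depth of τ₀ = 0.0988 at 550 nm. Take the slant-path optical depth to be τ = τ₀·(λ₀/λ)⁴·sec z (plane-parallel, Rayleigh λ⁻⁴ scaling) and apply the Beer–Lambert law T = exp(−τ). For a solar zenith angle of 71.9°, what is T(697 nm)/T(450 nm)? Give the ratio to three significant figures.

Airmass: sec 71.9° = 3.2188.
τ(697 nm) = 0.0988 × (550/697)⁴ × 3.2188 = 0.0988 × 0.3877 × 3.2188 = 0.1233.
τ(450 nm) = 0.0988 × (550/450)⁴ × 3.2188 = 0.0988 × 2.2315 × 3.2188 = 0.7097.
T(697)/T(450) = exp(τ_B − τ_A) = exp(0.5864) = 1.7974.

1.80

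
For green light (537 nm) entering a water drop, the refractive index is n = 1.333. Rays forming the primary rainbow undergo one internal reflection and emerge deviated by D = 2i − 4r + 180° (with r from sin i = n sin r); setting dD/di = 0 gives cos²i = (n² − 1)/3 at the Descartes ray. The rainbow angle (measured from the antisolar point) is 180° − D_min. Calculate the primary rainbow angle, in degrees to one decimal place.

42.1°

cos²i = (1.77689 − 1)/3 = 0.25896; i = arccos(0.50888) = 59.410°.
sin r = sin 59.410°/1.333 = 0.64579; r = 40.225°.
D_min = 2·59.410° − 4·40.225° + 180° = 137.922°.
Rainbow angle = 180° − D_min = 42.078°.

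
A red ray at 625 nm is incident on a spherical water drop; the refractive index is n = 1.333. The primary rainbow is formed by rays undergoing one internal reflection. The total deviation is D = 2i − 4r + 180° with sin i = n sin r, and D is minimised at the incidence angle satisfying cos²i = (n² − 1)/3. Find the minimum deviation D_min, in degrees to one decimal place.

cos²i = (1.77689 − 1)/3 = 0.25896; i = arccos(0.50888) = 59.410°.
sin r = sin 59.410°/1.333 = 0.64579; r = 40.225°.
D_min = 2·59.410° − 4·40.225° + 180° = 137.922°.

137.9°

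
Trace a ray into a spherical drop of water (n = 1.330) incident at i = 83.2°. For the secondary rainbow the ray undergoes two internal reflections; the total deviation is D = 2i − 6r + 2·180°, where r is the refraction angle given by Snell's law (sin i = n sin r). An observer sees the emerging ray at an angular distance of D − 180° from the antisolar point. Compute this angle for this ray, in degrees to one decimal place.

sin r = sin 83.2° / 1.330 = 0.9930/1.330 = 0.7466; r = 48.30°.
D = 2·83.2° − 6·48.30° + 2·180° = 166.40° − 289.78° + 360° = 236.62°.
Angle from antisolar point = D − 180° = 56.62°.

56.6°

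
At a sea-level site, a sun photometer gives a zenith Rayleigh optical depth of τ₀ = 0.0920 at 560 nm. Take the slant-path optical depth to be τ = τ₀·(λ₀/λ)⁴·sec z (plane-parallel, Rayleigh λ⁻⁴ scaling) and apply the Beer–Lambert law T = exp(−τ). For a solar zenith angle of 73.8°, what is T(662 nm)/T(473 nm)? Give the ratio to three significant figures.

Airmass: sec 73.8° = 3.5843.
τ(662 nm) = 0.0920 × (560/662)⁴ × 3.5843 = 0.0920 × 0.5121 × 3.5843 = 0.1689.
τ(473 nm) = 0.0920 × (560/473)⁴ × 3.5843 = 0.0920 × 1.9648 × 3.5843 = 0.6479.
T(662)/T(473) = exp(τ_B − τ_A) = exp(0.4790) = 1.6145.

1.61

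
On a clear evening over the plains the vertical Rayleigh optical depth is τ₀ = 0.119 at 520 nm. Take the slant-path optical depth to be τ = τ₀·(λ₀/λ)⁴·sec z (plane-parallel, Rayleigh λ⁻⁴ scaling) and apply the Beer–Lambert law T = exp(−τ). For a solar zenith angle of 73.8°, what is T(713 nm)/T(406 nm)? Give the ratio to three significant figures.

Airmass: sec 73.8° = 3.5843.
τ(713 nm) = 0.119 × (520/713)⁴ × 3.5843 = 0.119 × 0.2829 × 3.5843 = 0.1207.
τ(406 nm) = 0.119 × (520/406)⁴ × 3.5843 = 0.119 × 2.6910 × 3.5843 = 1.1478.
T(713)/T(406) = exp(τ_B − τ_A) = exp(1.0271) = 2.7930.

2.79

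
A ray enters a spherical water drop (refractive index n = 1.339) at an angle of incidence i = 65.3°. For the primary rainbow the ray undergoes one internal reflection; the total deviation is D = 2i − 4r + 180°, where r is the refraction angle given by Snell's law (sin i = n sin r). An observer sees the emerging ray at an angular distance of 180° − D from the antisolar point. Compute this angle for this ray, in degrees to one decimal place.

40.3°

sin r = sin 65.3° / 1.339 = 0.9085/1.339 = 0.6785; r = 42.73°.
D = 2·65.3° − 4·42.73° + 180° = 130.60° − 170.91° + 180° = 139.69°.
Angle from antisolar point = 180° − D = 40.31°.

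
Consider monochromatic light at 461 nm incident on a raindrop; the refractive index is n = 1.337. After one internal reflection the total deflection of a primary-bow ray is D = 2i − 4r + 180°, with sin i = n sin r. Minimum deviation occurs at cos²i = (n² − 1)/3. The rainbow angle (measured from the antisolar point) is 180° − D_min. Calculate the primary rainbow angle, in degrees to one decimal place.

41.5°

cos²i = (1.78757 − 1)/3 = 0.26252; i = arccos(0.51237) = 59.178°.
sin r = sin 59.178°/1.337 = 0.64231; r = 39.964°.
D_min = 2·59.178° − 4·39.964° + 180° = 138.500°.
Rainbow angle = 180° − D_min = 41.500°.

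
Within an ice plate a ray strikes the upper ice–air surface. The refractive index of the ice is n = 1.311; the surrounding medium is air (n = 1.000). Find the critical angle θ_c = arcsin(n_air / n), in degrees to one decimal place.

49.7°

sin θ_c = n_air / n = 1.000 / 1.311 = 0.7628.
θ_c = arcsin(0.7628) = 49.71°.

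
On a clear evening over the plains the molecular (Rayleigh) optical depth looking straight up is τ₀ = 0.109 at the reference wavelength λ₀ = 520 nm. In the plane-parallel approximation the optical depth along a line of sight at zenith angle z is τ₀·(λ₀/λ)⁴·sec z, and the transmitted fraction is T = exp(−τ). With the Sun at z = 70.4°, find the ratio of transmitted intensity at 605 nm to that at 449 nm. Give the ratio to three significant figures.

Airmass: sec 70.4° = 2.9811.
τ(605 nm) = 0.109 × (520/605)⁴ × 2.9811 = 0.109 × 0.5457 × 2.9811 = 0.1773.
τ(449 nm) = 0.109 × (520/449)⁴ × 2.9811 = 0.109 × 1.7990 × 2.9811 = 0.5846.
T(605)/T(449) = exp(τ_B − τ_A) = exp(0.4072) = 1.5026.

1.50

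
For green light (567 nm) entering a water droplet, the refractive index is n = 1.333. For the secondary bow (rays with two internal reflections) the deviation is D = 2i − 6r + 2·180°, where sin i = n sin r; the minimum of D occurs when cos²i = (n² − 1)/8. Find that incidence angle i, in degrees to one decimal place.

71.8°

cos²i = (1.333² − 1)/8 = (1.77689 − 1)/8 = 0.09711.
cos i = 0.31163, so i = 71.843°.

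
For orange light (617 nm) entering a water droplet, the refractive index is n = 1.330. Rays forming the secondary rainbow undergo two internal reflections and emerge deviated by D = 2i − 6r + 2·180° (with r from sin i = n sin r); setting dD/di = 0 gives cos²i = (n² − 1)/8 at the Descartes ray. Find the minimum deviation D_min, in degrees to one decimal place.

cos²i = (1.76890 − 1)/8 = 0.09611; i = arccos(0.31002) = 71.940°.
sin r = sin 71.940°/1.330 = 0.71483; r = 45.630°.
D_min = 2·71.940° − 6·45.630° + 360° = 230.101°.

230.1°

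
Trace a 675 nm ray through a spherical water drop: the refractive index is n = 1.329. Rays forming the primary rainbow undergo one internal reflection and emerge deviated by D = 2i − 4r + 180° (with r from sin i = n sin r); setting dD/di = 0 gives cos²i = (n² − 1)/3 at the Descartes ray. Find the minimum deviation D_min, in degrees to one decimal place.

cos²i = (1.76624 − 1)/3 = 0.25541; i = arccos(0.50538) = 59.643°.
sin r = sin 59.643°/1.329 = 0.64928; r = 40.487°.
D_min = 2·59.643° − 4·40.487° + 180° = 137.337°.

137.3°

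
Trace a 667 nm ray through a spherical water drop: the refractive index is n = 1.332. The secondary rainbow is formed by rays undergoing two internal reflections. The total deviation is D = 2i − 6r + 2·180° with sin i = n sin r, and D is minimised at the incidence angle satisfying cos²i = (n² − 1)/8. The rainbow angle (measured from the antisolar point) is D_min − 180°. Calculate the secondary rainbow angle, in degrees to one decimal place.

cos²i = (1.77422 − 1)/8 = 0.09678; i = arccos(0.31109) = 71.875°.
sin r = sin 71.875°/1.332 = 0.71350; r = 45.520°.
D_min = 2·71.875° − 6·45.520° + 360° = 230.628°.
Rainbow angle = D_min − 180° = 50.628°.

50.6°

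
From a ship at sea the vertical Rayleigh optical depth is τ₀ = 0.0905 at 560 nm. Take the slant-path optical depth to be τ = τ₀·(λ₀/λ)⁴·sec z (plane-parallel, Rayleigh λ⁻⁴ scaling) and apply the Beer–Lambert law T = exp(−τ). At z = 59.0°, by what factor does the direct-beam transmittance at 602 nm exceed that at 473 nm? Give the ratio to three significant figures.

Airmass: sec 59.0° = 1.9416.
τ(602 nm) = 0.0905 × (560/602)⁴ × 1.9416 = 0.0905 × 0.7488 × 1.9416 = 0.1316.
τ(473 nm) = 0.0905 × (560/473)⁴ × 1.9416 = 0.0905 × 1.9648 × 1.9416 = 0.3452.
T(602)/T(473) = exp(τ_B − τ_A) = exp(0.2137) = 1.2382.

1.24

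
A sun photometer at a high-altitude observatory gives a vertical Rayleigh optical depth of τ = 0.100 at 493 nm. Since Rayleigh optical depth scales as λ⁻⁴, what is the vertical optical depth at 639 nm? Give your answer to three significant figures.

τ(639 nm) = τ(493 nm) × (493/639)⁴ = 0.100 × (0.7715)⁴ = 0.100 × 0.3543 = 0.0354.

0.0354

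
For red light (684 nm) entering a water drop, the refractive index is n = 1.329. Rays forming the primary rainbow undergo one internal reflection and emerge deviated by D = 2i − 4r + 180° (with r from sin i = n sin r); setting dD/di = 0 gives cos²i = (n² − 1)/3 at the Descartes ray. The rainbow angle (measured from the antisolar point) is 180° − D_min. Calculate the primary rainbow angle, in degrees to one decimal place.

cos²i = (1.76624 − 1)/3 = 0.25541; i = arccos(0.50538) = 59.643°.
sin r = sin 59.643°/1.329 = 0.64928; r = 40.487°.
D_min = 2·59.643° − 4·40.487° + 180° = 137.337°.
Rainbow angle = 180° − D_min = 42.663°.

42.7°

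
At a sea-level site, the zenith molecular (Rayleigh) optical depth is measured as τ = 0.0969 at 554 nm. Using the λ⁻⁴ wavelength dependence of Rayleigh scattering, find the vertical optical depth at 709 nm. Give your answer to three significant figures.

0.0361

τ(709 nm) = τ(554 nm) × (554/709)⁴ = 0.0969 × (0.7814)⁴ = 0.0969 × 0.3728 = 0.0361.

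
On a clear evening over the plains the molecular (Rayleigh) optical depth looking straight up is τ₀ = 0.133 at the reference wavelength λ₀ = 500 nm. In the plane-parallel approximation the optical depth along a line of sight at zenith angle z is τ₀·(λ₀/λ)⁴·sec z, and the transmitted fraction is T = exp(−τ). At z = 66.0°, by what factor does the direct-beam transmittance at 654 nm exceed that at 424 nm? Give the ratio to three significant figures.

Airmass: sec 66.0° = 2.4586.
τ(654 nm) = 0.133 × (500/654)⁴ × 2.4586 = 0.133 × 0.3416 × 2.4586 = 0.1117.
τ(424 nm) = 0.133 × (500/424)⁴ × 2.4586 = 0.133 × 1.9338 × 2.4586 = 0.6323.
T(654)/T(424) = exp(τ_B − τ_A) = exp(0.5206) = 1.6831.

1.68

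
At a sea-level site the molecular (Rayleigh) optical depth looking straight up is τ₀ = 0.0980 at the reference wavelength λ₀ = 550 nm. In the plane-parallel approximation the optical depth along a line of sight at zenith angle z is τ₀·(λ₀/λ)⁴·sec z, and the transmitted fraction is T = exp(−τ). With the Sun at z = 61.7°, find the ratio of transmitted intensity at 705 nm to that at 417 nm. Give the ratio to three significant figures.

1.73

Airmass: sec 61.7° = 2.1093.
τ(705 nm) = 0.0980 × (550/705)⁴ × 2.1093 = 0.0980 × 0.3704 × 2.1093 = 0.0766.
τ(417 nm) = 0.0980 × (550/417)⁴ × 2.1093 = 0.0980 × 3.0263 × 2.1093 = 0.6256.
T(705)/T(417) = exp(τ_B − τ_A) = exp(0.5490) = 1.7315.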